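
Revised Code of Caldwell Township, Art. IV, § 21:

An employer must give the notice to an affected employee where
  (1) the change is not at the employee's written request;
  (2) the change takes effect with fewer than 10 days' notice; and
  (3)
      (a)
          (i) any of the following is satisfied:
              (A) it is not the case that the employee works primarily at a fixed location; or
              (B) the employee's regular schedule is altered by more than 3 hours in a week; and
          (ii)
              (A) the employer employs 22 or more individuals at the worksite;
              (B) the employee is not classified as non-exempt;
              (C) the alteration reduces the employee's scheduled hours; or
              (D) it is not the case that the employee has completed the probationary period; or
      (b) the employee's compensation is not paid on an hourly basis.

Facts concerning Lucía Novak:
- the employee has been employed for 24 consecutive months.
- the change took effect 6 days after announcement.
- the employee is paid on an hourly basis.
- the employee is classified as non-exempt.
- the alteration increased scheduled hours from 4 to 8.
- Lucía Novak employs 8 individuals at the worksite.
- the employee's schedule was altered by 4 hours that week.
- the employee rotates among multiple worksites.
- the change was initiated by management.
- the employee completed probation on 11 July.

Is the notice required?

No — not required.

(1) not employee-requested — holds.
(2) < 10 days' notice — holds.
(A) not (fixed location) — holds.
(B) schedule shift > 3h — met.
(i) = T OR T = true.
(A) ≥ 22 at site — not met.
(B) not (non-exempt) — fails.
(C) hours reduced — fails.
(D) not (past probation) — fails.
(ii) = F OR F OR F OR F = false.
(a) = T AND F = false.
(b) not (hourly-paid) — not satisfied.
So (3) is not satisfied (F OR F).
Overall: T AND T AND F → false.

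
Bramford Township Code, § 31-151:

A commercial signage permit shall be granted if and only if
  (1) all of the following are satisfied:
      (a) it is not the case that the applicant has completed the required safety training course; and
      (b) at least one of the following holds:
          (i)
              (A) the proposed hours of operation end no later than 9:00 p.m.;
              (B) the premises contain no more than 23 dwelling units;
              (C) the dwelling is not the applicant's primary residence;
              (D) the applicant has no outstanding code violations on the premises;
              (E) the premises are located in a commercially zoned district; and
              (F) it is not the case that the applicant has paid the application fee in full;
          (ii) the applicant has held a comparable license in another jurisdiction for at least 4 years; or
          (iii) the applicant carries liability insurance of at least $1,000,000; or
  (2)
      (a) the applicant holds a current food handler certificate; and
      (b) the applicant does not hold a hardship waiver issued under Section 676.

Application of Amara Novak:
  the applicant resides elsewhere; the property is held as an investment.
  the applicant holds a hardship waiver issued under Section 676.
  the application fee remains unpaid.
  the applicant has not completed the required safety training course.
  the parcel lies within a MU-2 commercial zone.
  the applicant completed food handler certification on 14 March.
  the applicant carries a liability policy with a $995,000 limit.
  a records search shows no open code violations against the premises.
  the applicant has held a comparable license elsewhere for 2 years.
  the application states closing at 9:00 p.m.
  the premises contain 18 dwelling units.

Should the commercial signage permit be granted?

(a) not (safety training) — holds.
(A) closes by 9 p.m. — met.
(B) ≤ 23 units — met.
(C) not (primary residence) — met.
(D) no code violations — holds.
(E) commercially zoned — met.
(F) not (fee paid) — holds.
(i): T AND T AND T AND T AND T AND T → true.
(ii) prior license ≥ 4 yr — fails.
(iii) insurance ≥ $1,000,000 — fails.
So (b) is satisfied (T OR F OR F).
(1) = T AND T = true.
(a) food handler cert. — satisfied.
(b) not (hardship waiver) — fails.
So (2) is not satisfied (T AND F).
Overall = T OR F = true.

Yes — granted.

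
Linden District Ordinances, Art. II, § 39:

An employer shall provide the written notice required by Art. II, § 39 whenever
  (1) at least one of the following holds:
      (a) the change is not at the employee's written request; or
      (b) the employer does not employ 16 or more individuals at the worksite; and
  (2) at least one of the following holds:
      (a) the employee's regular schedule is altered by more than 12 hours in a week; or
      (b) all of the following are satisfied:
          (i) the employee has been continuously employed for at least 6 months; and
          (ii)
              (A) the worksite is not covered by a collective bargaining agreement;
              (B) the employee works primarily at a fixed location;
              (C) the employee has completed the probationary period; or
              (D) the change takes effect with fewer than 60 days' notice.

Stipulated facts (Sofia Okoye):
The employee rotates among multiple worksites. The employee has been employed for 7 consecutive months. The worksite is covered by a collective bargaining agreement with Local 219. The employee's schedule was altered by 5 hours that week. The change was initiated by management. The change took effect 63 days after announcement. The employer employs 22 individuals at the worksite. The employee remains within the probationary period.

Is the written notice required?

No — not required.

(a) not employee-requested — holds.
(b) not (≥ 16 at site) — not met.
(1) = T OR F = true.
(a) schedule shift > 12h — not met.
(i) tenure ≥ 6 mo. — met.
(A) no CBA — not satisfied.
(B) fixed location — not met.
(C) past probation — not met.
(D) < 60 days' notice — not met.
So (ii) is not satisfied (F OR F OR F OR F).
So (b) is not satisfied (T AND F).
So (2) is not satisfied (F OR F).
Overall = T AND F = false.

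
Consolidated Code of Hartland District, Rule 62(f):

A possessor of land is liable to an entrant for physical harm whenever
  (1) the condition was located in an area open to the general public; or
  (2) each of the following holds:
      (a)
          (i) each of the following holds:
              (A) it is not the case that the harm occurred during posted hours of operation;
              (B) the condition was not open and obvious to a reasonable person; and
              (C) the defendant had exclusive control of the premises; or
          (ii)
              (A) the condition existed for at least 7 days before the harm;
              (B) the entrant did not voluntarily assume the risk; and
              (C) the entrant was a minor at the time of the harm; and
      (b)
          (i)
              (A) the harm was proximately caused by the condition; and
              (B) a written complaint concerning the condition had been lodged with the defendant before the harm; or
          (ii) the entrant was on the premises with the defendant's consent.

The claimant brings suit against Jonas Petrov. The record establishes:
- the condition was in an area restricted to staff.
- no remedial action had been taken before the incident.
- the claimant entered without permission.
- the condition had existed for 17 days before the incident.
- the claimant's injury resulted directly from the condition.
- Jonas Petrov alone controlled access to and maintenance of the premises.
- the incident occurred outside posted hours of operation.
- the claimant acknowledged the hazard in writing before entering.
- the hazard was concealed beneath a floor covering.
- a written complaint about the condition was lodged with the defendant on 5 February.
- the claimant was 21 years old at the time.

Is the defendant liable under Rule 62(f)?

Yes — liable.

(1) public area — not met.
(A) not (during posted hours) — met.
(B) not open/obvious — holds.
(C) exclusive control — satisfied.
(i): T AND T AND T → true.
(A) condition ≥7 days old — met.
(B) no assumed risk — not met.
(C) entrant a minor — not met.
(ii) = T AND F AND F = false.
(a): T OR F → true.
(A) proximate cause — met.
(B) complaint lodged — holds.
(i): T AND T → true.
(ii) consent to enter — fails.
(b): T OR F → true.
(2) = T AND T = true.
Overall = F OR T = true.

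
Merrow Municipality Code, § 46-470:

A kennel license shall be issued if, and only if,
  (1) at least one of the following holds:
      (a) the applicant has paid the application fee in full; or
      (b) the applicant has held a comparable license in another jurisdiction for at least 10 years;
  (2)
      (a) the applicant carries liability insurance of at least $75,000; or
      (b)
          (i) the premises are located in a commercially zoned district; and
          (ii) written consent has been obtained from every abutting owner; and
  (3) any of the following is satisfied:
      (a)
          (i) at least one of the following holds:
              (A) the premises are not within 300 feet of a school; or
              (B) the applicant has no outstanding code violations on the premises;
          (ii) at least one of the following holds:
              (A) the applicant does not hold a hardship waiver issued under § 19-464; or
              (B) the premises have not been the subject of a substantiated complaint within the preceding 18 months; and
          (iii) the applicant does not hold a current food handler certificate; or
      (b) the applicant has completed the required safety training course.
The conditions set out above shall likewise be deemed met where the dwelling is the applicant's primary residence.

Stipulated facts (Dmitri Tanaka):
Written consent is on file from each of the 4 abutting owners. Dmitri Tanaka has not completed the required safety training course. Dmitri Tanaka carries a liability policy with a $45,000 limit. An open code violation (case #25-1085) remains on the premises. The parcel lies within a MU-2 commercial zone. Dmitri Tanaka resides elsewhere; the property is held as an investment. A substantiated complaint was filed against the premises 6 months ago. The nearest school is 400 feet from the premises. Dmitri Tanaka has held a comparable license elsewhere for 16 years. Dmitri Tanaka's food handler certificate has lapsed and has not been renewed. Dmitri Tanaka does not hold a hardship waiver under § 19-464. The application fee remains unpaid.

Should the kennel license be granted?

(a) fee paid — not satisfied.
(b) prior license ≥ 10 yr — met.
So (1) is satisfied (F OR T).
(a) insurance ≥ $75,000 — not met.
(i) commercially zoned — holds.
(ii) all abutters consent — satisfied.
(b): T AND T → true.
So (2) is satisfied (F OR T).
(A) ≥300 ft from school — holds.
(B) no code violations — not satisfied.
So (i) is satisfied (T OR F).
(A) not (hardship waiver) — holds.
(B) no complaint in 18 mo. — not satisfied.
(ii) = T OR F = true.
(iii) not (food handler cert.) — holds.
So (a) is satisfied (T AND T AND T).
(b) safety training — not met.
(3): T OR F → true.
So Overall is satisfied (T AND T AND T).
Exception (primary residence) — not satisfied.
Result: main true OR exception false → true.

Yes — granted.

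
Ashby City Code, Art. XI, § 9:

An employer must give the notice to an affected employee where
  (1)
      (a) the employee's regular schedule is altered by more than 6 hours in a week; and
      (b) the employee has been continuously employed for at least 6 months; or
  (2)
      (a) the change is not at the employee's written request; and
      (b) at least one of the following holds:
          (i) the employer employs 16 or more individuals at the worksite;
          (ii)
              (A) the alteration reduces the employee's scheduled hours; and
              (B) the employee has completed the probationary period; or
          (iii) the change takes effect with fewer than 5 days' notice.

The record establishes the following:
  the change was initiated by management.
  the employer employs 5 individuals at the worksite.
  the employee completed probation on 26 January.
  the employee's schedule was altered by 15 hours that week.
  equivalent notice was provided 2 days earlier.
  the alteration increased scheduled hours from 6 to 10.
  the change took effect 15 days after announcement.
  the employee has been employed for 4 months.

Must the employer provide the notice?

(a) schedule shift > 6h — satisfied.
(b) tenure ≥ 6 mo. — fails.
(1): T AND F → false.
(a) not employee-requested — met.
(i) ≥ 16 at site — not satisfied.
(A) hours reduced — not satisfied.
(B) past probation — satisfied.
(ii): F AND T → false.
(iii) < 5 days' notice — not met.
So (b) is not satisfied (F OR F OR F).
(2): T AND F → false.
So Overall is not satisfied (F OR F).

No — not required.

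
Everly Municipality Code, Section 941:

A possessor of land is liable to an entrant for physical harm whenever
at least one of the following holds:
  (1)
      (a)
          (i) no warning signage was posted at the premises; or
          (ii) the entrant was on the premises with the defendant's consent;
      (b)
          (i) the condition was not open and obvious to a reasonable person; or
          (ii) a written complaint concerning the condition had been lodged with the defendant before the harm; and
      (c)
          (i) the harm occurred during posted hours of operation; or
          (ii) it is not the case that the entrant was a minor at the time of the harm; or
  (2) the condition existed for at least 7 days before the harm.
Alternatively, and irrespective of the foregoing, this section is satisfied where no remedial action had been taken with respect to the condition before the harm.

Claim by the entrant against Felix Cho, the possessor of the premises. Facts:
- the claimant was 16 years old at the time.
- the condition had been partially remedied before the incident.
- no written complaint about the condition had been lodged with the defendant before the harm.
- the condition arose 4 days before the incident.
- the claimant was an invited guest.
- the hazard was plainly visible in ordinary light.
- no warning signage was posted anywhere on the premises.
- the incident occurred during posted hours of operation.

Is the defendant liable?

No — not liable.

(i) no signage posted — met.
(ii) consent to enter — holds.
(a): T OR T → true.
(i) not open/obvious — fails.
(ii) complaint lodged — not satisfied.
So (b) is not satisfied (F OR F).
(i) during posted hours — holds.
(ii) not (entrant a minor) — not satisfied.
(c): T OR F → true.
(1) = T AND F AND T = false.
(2) condition ≥7 days old — not met.
Overall: F OR F → false.
Exception (no remedial action) — not satisfied.
Result: main false OR exception false → false.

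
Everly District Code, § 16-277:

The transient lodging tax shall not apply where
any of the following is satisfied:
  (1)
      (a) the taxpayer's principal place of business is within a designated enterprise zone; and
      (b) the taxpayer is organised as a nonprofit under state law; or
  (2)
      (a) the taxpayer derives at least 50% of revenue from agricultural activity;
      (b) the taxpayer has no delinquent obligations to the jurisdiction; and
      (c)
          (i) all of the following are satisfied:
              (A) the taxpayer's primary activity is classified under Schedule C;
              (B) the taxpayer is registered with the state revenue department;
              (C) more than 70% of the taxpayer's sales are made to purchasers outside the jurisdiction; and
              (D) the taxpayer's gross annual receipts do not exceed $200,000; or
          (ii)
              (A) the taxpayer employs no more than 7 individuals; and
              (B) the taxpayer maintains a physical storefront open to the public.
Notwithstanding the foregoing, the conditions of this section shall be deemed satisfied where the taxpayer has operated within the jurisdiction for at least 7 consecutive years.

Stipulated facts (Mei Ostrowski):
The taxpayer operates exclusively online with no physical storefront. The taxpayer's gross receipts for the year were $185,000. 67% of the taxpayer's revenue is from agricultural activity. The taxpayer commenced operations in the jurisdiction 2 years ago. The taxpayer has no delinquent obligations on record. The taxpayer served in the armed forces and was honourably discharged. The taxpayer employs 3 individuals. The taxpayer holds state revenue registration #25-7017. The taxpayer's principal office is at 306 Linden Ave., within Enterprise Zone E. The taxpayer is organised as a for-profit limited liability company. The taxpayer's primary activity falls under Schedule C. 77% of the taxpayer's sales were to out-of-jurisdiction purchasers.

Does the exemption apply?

Yes — exempt.

(a) in enterprise zone — holds.
(b) nonprofit — not satisfied.
So (1) is not satisfied (T AND F).
(a) ≥50% agricultural — satisfied.
(b) no delinquency — holds.
(A) Schedule C activity — met.
(B) state-registered — met.
(C) >70% out-of-jur. sales — met.
(D) receipts ≤ $200,000 — met.
(i) = T AND T AND T AND T = true.
(A) ≤ 7 employees — met.
(B) has storefront — not satisfied.
(ii): T AND F → false.
So (c) is satisfied (T OR F).
(2) = T AND T AND T = true.
Overall = F OR T = true.
Exception (≥ 7 yrs in jurisdiction) — not satisfied.
Result: main true OR exception false → true.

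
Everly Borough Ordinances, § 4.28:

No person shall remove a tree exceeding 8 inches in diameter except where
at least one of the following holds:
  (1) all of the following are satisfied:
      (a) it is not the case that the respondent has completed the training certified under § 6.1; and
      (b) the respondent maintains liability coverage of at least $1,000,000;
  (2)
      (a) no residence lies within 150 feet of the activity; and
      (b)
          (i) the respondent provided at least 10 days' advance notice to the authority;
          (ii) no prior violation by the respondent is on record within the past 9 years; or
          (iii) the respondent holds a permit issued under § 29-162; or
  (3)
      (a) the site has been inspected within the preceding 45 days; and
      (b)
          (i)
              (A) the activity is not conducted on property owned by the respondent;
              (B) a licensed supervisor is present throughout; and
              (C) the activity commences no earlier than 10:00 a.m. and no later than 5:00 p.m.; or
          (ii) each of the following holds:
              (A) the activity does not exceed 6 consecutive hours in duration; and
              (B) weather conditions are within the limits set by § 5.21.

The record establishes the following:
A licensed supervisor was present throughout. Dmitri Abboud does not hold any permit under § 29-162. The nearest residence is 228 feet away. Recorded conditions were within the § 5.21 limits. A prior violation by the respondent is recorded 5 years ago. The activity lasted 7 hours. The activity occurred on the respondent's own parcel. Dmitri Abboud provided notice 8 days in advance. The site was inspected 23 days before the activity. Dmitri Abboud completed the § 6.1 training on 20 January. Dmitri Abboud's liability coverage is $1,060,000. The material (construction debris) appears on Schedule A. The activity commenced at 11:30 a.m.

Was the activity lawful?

(a) not (training certified) — fails.
(b) coverage ≥ $1,000,000 — holds.
(1) = F AND T = false.
(a) no residence in 150 ft — holds.
(i) ≥10 days' notice — not met.
(ii) no prior violation — not satisfied.
(iii) holds permit — not satisfied.
So (b) is not satisfied (F OR F OR F).
(2) = T AND F = false.
(a) site inspected — met.
(A) not (own property) — not met.
(B) supervisor present — satisfied.
(C) start within hours — met.
(i) = F AND T AND T = false.
(A) ≤ 6 hrs duration — not met.
(B) weather ok — holds.
So (ii) is not satisfied (F AND T).
(b) = F OR F = false.
(3): T AND F → false.
Overall: F OR F OR F → false.

No — unlawful.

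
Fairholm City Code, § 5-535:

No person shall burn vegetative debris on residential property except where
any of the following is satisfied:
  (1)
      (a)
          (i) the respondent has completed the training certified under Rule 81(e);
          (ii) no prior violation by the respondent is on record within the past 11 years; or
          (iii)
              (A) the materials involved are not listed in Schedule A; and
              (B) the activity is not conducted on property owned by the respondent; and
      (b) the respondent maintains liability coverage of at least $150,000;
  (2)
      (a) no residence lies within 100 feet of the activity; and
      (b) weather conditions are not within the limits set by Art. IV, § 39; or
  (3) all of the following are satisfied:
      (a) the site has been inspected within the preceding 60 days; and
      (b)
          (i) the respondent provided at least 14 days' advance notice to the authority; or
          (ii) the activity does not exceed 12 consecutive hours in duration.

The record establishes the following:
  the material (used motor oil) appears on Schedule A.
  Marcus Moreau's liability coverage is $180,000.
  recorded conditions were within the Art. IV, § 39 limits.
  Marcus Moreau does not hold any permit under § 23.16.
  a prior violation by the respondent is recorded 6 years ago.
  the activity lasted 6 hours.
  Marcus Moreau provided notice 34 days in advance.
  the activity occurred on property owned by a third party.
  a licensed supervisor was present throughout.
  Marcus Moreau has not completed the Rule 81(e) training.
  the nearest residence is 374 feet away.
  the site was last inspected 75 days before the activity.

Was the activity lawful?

(i) training certified — not satisfied.
(ii) no prior violation — not met.
(A) not (Schedule A material) — not met.
(B) not (own property) — holds.
(iii): F AND T → false.
(a) = F OR F OR F = false.
(b) coverage ≥ $150,000 — holds.
So (1) is not satisfied (F AND T).
(a) no residence in 100 ft — holds.
(b) not (weather ok) — not satisfied.
(2): T AND F → false.
(a) site inspected — not satisfied.
(i) ≥14 days' notice — satisfied.
(ii) ≤ 12 hrs duration — met.
(b): T OR T → true.
So (3) is not satisfied (F AND T).
Overall = F OR F OR F = false.

No — unlawful.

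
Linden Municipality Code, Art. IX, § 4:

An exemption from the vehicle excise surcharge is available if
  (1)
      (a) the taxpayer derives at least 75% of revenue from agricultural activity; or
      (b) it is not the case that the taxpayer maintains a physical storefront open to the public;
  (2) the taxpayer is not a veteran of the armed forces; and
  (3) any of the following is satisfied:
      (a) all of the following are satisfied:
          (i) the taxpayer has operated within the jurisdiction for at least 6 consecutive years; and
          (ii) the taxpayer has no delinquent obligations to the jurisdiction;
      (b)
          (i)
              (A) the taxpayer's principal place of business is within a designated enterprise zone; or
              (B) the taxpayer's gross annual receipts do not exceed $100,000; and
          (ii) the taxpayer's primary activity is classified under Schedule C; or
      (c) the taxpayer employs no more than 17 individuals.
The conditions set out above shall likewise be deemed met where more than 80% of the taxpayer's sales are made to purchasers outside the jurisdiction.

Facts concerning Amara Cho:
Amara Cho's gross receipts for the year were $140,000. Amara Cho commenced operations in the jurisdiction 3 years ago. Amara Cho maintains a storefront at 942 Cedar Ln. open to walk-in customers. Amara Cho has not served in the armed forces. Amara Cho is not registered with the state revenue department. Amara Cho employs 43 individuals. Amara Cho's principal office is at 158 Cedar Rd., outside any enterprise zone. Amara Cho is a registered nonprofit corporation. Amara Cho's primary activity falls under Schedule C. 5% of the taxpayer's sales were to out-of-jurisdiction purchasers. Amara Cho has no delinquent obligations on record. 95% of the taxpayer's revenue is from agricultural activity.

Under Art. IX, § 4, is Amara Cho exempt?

(a) ≥75% agricultural — holds.
(b) not (has storefront) — fails.
So (1) is satisfied (T OR F).
(2) not (veteran) — holds.
(i) ≥ 6 yrs in jurisdiction — not satisfied.
(ii) no delinquency — met.
(a): F AND T → false.
(A) in enterprise zone — not satisfied.
(B) receipts ≤ $100,000 — fails.
(i): F OR F → false.
(ii) Schedule C activity — holds.
(b): F AND T → false.
(c) ≤ 17 employees — not met.
(3): F OR F OR F → false.
So Overall is not satisfied (T AND T AND F).
Exception (>80% out-of-jur. sales) — not satisfied.
Result: main false OR exception false → false.

No — not exempt.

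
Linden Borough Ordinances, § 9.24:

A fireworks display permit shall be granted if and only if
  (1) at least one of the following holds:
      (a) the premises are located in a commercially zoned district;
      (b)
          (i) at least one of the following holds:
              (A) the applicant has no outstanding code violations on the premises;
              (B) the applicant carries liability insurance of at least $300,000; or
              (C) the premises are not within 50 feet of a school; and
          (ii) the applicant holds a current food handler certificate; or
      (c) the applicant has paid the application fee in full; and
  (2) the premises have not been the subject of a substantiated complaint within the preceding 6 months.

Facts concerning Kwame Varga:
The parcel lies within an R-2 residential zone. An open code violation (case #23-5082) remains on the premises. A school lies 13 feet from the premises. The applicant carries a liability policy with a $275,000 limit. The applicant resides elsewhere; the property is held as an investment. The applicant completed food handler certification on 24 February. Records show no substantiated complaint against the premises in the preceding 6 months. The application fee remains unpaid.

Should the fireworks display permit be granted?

No — denied.

(a) commercially zoned — not satisfied.
(A) no code violations — not satisfied.
(B) insurance ≥ $300,000 — fails.
(C) ≥50 ft from school — not satisfied.
(i) = F OR F OR F = false.
(ii) food handler cert. — holds.
(b) = F AND T = false.
(c) fee paid — fails.
(1): F OR F OR F → false.
(2) no complaint in 6 mo. — satisfied.
So Overall is not satisfied (F AND T).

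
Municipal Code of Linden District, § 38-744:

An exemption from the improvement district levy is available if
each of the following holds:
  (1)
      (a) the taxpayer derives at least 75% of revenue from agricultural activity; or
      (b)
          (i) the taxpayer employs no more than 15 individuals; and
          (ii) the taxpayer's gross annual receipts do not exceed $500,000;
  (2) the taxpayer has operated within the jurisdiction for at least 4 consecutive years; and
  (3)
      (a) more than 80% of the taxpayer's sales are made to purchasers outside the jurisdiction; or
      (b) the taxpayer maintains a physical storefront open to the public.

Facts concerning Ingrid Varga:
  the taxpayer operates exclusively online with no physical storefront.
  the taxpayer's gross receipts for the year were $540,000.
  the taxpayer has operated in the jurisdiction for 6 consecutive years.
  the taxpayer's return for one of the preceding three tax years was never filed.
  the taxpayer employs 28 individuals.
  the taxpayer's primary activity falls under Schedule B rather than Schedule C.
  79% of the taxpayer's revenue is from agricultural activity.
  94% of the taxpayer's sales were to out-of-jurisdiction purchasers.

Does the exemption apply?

(a) ≥75% agricultural — holds.
(i) ≤ 15 employees — fails.
(ii) receipts ≤ $500,000 — fails.
So (b) is not satisfied (F AND F).
(1): T OR F → true.
(2) ≥ 4 yrs in jurisdiction — met.
(a) >80% out-of-jur. sales — met.
(b) has storefront — fails.
(3) = T OR F = true.
So Overall is satisfied (T AND T AND T).

Yes — exempt.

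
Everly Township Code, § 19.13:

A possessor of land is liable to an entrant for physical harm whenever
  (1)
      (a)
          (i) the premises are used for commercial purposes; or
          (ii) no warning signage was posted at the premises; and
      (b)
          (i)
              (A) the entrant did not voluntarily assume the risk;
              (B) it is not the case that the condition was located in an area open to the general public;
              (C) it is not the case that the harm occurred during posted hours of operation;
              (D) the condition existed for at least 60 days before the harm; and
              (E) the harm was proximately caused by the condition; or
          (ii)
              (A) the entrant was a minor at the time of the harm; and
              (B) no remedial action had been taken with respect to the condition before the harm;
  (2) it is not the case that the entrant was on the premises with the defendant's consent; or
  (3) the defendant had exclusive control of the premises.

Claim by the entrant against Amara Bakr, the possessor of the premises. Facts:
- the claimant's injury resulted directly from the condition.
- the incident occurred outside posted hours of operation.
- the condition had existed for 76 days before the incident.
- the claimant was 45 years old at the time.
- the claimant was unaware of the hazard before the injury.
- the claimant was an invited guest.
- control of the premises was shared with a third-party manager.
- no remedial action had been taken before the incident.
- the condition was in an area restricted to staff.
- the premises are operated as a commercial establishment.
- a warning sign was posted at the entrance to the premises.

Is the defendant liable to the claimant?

(i) commercial use — met.
(ii) no signage posted — not met.
(a) = T OR F = true.
(A) no assumed risk — holds.
(B) not (public area) — met.
(C) not (during posted hours) — holds.
(D) condition ≥60 days old — satisfied.
(E) proximate cause — holds.
So (i) is satisfied (T AND T AND T AND T AND T).
(A) entrant a minor — not met.
(B) no remedial action — satisfied.
(ii): F AND T → false.
(b): T OR F → true.
(1) = T AND T = true.
(2) not (consent to enter) — fails.
(3) exclusive control — not met.
So Overall is satisfied (T OR F OR F).

Yes — liable.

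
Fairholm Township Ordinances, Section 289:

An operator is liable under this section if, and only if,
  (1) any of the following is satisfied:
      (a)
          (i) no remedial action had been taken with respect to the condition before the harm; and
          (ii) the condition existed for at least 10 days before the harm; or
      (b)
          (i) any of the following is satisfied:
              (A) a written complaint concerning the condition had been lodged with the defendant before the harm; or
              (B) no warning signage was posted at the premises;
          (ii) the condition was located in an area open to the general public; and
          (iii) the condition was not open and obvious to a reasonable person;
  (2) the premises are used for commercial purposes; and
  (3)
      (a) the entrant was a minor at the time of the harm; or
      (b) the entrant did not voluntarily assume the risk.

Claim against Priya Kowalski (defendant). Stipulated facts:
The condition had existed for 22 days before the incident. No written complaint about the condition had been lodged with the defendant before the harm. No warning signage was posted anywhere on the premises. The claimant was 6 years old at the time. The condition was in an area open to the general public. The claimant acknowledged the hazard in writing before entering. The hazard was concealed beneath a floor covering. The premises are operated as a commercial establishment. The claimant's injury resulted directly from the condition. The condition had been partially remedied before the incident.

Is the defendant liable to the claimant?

(i) no remedial action — fails.
(ii) condition ≥10 days old — met.
(a): F AND T → false.
(A) complaint lodged — not satisfied.
(B) no signage posted — met.
So (i) is satisfied (F OR T).
(ii) public area — holds.
(iii) not open/obvious — holds.
So (b) is satisfied (T AND T AND T).
(1) = F OR T = true.
(2) commercial use — satisfied.
(a) entrant a minor — met.
(b) no assumed risk — not satisfied.
(3): T OR F → true.
Overall = T AND T AND T = true.

Yes — liable.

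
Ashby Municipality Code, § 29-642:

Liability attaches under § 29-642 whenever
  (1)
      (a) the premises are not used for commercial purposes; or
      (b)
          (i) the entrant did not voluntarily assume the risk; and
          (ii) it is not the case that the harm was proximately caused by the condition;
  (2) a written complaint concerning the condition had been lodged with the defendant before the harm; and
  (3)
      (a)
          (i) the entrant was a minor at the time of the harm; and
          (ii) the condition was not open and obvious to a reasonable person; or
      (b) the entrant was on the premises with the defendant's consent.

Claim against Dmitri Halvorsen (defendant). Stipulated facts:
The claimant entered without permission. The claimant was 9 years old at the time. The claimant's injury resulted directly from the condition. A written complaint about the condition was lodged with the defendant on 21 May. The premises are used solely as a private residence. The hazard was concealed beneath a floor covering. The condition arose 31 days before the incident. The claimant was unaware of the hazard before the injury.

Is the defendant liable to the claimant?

Yes — liable.

(a) not (commercial use) — holds.
(i) no assumed risk — holds.
(ii) not (proximate cause) — fails.
So (b) is not satisfied (T AND F).
(1): T OR F → true.
(2) complaint lodged — holds.
(i) entrant a minor — holds.
(ii) not open/obvious — satisfied.
(a): T AND T → true.
(b) consent to enter — not met.
(3) = T OR F = true.
Overall: T AND T AND T → true.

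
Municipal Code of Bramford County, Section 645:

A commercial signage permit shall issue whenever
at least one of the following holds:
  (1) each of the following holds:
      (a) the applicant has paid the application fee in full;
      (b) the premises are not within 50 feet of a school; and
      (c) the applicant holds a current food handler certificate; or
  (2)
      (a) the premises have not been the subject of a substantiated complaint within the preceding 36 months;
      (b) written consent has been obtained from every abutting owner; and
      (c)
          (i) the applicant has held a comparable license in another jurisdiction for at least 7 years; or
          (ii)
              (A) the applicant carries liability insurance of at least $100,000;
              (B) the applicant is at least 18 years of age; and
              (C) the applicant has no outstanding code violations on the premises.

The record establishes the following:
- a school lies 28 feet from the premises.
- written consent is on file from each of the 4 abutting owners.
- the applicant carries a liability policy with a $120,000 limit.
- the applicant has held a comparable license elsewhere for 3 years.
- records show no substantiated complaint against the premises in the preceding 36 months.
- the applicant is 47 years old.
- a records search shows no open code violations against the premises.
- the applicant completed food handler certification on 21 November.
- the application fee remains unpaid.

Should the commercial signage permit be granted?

Yes — granted.

(a) fee paid — not satisfied.
(b) ≥50 ft from school — not satisfied.
(c) food handler cert. — met.
(1): F AND F AND T → false.
(a) no complaint in 36 mo. — met.
(b) all abutters consent — holds.
(i) prior license ≥ 7 yr — fails.
(A) insurance ≥ $100,000 — holds.
(B) age ≥ 18 — holds.
(C) no code violations — holds.
So (ii) is satisfied (T AND T AND T).
So (c) is satisfied (F OR T).
So (2) is satisfied (T AND T AND T).
So Overall is satisfied (F OR T).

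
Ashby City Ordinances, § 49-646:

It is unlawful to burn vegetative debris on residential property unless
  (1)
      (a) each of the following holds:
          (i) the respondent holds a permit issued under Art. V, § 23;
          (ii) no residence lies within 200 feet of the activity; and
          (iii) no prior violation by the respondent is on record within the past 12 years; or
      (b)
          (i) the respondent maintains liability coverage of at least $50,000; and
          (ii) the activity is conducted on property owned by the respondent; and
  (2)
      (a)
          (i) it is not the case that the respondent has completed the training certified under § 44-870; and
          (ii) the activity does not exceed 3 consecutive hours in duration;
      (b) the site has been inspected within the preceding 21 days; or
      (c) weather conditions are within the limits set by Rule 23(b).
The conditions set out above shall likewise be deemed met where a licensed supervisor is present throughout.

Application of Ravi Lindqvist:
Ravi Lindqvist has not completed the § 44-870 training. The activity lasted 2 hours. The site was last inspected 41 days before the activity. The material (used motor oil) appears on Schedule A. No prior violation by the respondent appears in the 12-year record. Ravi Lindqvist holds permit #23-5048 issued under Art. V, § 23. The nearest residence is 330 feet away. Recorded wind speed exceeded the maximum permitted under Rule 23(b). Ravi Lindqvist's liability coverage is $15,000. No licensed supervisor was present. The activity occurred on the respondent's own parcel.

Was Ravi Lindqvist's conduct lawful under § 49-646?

(i) holds permit — satisfied.
(ii) no residence in 200 ft — holds.
(iii) no prior violation — satisfied.
So (a) is satisfied (T AND T AND T).
(i) coverage ≥ $50,000 — not satisfied.
(ii) own property — satisfied.
So (b) is not satisfied (F AND T).
(1) = T OR F = true.
(i) not (training certified) — satisfied.
(ii) ≤ 3 hrs duration — satisfied.
(a) = T AND T = true.
(b) site inspected — not met.
(c) weather ok — not met.
(2) = T OR F OR F = true.
Overall = T AND T = true.
Exception (supervisor present) — not satisfied.
Result: main true OR exception false → true.

Yes — lawful.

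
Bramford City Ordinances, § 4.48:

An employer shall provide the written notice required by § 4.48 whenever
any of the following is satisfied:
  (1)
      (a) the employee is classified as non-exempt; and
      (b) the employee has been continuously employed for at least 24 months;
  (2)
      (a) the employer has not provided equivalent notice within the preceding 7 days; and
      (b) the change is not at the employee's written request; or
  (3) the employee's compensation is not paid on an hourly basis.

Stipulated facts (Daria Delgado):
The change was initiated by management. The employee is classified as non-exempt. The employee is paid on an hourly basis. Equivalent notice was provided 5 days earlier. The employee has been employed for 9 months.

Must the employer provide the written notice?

(a) non-exempt — met.
(b) tenure ≥ 24 mo. — fails.
(1) = T AND F = false.
(a) no recent notice — fails.
(b) not employee-requested — holds.
So (2) is not satisfied (F AND T).
(3) not (hourly-paid) — not satisfied.
So Overall is not satisfied (F OR F OR F).

No — not required.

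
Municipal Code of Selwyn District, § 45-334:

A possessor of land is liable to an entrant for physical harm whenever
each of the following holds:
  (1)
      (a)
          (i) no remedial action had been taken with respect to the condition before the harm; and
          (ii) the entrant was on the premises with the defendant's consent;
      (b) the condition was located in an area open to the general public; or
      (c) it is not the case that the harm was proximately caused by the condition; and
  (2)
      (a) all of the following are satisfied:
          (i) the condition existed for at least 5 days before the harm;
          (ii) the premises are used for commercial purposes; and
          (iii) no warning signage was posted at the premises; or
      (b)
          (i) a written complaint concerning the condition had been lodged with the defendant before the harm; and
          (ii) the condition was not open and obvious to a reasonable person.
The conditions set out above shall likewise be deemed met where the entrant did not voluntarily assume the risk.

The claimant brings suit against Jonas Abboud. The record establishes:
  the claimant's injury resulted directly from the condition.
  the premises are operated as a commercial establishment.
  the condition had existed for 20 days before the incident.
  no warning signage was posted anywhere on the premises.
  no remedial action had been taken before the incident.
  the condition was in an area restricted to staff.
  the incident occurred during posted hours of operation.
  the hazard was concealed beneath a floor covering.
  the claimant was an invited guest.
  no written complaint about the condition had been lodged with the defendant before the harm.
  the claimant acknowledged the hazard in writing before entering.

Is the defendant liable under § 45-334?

Yes — liable.

(i) no remedial action — satisfied.
(ii) consent to enter — holds.
(a): T AND T → true.
(b) public area — not satisfied.
(c) not (proximate cause) — not met.
(1) = T OR F OR F = true.
(i) condition ≥5 days old — met.
(ii) commercial use — holds.
(iii) no signage posted — satisfied.
(a) = T AND T AND T = true.
(i) complaint lodged — not satisfied.
(ii) not open/obvious — holds.
So (b) is not satisfied (F AND T).
So (2) is satisfied (T OR F).
So Overall is satisfied (T AND T).
Exception (no assumed risk) — not satisfied.
Result: main true OR exception false → true.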